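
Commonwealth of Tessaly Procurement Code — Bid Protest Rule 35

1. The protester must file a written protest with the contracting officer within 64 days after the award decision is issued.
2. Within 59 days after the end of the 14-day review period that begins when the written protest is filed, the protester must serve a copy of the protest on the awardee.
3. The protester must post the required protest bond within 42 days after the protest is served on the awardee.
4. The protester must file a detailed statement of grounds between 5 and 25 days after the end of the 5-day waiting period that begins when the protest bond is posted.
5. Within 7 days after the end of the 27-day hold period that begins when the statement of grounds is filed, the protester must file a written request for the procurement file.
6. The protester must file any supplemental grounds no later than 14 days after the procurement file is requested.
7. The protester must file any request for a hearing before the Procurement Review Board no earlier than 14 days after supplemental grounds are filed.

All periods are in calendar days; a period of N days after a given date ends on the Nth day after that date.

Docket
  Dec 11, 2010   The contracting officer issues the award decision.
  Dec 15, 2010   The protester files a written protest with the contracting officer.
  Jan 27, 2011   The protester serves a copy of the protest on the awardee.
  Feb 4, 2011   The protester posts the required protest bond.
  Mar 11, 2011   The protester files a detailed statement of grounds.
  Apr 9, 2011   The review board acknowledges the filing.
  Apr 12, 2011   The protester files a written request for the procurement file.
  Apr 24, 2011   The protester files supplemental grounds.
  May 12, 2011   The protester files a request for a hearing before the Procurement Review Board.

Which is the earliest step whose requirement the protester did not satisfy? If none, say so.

Step 4

Step 1 — counting 64 days from Dec 11, 2010 (when the award decision is issued) gives a deadline of Feb 13, 2011; completed Dec 15, 2010, before the deadline.
Step 2 — counting 59 days from Dec 29, 2010 (end of the 14-day review period, which began when the written protest is filed on Dec 15, 2010) gives a deadline of Feb 26, 2011; Jan 27, 2011 is within that limit.
Step 3 — counting 42 days from Jan 27, 2011 (when the protest is served on the awardee) gives a deadline of Mar 10, 2011; Feb 4, 2011 is within that limit.
Step 4 — 5 and 25 days from Feb 9, 2011 (end of the 5-day waiting period, which began when the protest bond is posted on Feb 4, 2011) are Feb 14, 2011 and Mar 6, 2011 respectively; Mar 11, 2011 is 5 days past the end of the window.
No need to go further; step 4 was not satisfied.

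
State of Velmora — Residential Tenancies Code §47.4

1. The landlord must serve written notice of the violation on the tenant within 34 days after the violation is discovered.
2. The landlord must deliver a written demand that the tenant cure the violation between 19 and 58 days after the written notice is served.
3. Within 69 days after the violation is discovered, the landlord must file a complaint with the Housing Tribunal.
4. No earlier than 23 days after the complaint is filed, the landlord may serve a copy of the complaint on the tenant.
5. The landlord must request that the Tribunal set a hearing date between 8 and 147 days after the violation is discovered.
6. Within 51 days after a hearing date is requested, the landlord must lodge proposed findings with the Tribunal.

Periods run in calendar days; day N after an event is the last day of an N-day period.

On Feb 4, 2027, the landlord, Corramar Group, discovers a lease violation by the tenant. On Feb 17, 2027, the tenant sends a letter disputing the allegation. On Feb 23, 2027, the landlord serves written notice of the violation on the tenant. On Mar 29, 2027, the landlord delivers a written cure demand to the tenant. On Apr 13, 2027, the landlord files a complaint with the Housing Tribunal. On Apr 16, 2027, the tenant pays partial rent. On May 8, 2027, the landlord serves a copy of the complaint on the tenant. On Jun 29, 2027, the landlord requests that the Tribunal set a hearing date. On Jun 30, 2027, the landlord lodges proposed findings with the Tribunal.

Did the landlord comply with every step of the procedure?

Step 1 — counting 34 days from Feb 4, 2027 (when the violation is discovered) gives a deadline of Mar 10, 2027; done Feb 23, 2027 — timely.
Step 2 — 19 and 58 days from Feb 23, 2027 (when the written notice is served) are Mar 14, 2027 and Apr 22, 2027 respectively; done Mar 29, 2027, which is between those dates.
Step 3 — counting 69 days from Feb 4, 2027 (when the violation is discovered) gives a deadline of Apr 14, 2027; Apr 13, 2027 is within that limit.
Step 4 — must wait 23 days from Apr 13, 2027 (when the complaint is filed), so not before May 6, 2027; May 8, 2027 is on or after that date.
Step 5 — 8 and 147 days from Feb 4, 2027 (when the violation is discovered) are Feb 12, 2027 and Jul 1, 2027 respectively; done Jun 29, 2027, which is between those dates.
Step 6 — counting 51 days from Jun 29, 2027 (when a hearing date is requested) gives a deadline of Aug 19, 2027; done Jun 30, 2027 — timely.

Yes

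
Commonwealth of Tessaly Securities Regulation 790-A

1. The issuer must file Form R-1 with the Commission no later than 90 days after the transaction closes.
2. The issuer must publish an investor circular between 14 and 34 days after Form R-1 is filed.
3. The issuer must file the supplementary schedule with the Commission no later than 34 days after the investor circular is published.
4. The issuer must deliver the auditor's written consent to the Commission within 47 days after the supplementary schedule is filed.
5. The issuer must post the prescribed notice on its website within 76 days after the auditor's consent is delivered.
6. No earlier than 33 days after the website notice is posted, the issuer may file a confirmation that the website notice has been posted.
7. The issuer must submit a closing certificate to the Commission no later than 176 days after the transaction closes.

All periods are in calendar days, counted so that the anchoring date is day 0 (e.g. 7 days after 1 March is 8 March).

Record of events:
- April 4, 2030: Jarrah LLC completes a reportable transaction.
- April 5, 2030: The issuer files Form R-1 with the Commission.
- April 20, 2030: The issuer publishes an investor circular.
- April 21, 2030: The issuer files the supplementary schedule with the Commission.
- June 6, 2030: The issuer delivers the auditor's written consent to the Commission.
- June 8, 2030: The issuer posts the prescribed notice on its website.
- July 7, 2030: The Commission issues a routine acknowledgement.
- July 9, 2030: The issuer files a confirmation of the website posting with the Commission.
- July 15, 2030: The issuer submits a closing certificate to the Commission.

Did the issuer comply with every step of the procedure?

No

Step 1 — counting 90 days from April 4, 2030 (when the transaction closes) gives a deadline of July 3, 2030; done April 5, 2030 — timely.
Step 2 — 14 and 34 days from April 5, 2030 (when Form R-1 is filed) are April 19, 2030 and May 9, 2030 respectively; done April 20, 2030, which is between those dates.
Step 3 — counting 34 days from April 20, 2030 (when the investor circular is published) gives a deadline of May 24, 2030; completed April 21, 2030, before the deadline.
Step 4 — counting 47 days from April 21, 2030 (when the supplementary schedule is filed) gives a deadline of June 7, 2030; done June 6, 2030 — timely.
Step 5 — counting 76 days from June 6, 2030 (when the auditor's consent is delivered) gives a deadline of August 21, 2030; done June 8, 2030 — timely.
Step 6 — must wait 33 days from June 8, 2030 (when the website notice is posted), so not before July 11, 2030; acted on July 9, 2030, 2 days prematurely.
No need to go further; step 6 was not satisfied.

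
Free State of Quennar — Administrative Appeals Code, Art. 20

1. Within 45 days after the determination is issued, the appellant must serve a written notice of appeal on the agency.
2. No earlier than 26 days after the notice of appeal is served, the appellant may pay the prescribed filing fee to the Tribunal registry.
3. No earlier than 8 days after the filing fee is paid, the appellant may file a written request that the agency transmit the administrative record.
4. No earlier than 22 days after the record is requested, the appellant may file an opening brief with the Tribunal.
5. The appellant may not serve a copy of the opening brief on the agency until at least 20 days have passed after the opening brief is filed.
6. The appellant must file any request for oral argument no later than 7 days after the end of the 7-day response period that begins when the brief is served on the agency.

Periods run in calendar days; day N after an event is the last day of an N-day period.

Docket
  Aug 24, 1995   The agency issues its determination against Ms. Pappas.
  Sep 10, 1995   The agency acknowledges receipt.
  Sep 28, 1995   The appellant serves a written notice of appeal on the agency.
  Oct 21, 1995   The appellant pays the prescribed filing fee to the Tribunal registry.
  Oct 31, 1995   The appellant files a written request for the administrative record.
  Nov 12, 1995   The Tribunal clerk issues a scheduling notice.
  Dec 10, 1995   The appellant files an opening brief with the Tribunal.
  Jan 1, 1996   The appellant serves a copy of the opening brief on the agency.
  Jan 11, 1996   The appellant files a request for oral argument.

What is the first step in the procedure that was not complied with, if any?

Step 1: 45 days after Aug 24, 1995 (when the determination is issued) is Oct 8, 1995; completed Sep 28, 1995, before the deadline.
Step 2: the earliest permitted date is 26 days after Sep 28, 1995 (when the notice of appeal is served), i.e. Oct 24, 1995; done Oct 21, 1995 — 3 days too early.

Step 2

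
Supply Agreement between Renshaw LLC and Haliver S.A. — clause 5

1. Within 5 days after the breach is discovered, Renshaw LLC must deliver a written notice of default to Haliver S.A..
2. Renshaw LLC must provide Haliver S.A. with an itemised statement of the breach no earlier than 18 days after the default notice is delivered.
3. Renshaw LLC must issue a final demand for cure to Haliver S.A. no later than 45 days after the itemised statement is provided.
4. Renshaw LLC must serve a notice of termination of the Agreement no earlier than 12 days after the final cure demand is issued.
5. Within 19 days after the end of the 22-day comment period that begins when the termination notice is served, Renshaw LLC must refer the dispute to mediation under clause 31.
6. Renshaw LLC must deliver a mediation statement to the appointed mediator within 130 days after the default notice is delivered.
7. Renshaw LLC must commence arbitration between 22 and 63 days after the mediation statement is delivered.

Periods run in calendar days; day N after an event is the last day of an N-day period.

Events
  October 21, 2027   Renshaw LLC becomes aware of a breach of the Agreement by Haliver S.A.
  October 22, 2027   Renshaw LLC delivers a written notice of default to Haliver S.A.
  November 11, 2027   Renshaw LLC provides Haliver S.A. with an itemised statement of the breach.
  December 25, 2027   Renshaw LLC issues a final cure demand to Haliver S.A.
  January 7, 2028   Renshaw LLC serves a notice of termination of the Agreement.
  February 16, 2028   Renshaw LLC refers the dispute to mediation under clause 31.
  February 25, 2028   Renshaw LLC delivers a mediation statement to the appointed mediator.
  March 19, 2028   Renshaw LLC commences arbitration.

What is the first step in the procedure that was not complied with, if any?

None — every step was satisfied

(1) due by October 21, 2027 + 5 days = October 26, 2027; done October 22, 2027 — timely.
(2) permitted from October 22, 2027 + 18 days = November 9, 2027 onward; done November 11, 2027 — permitted.
(3) due by November 11, 2027 + 45 days = December 26, 2027; completed December 25, 2027, before the deadline.
(4) permitted from December 25, 2027 + 12 days = January 6, 2028 onward; January 7, 2028 is on or after that date.
(5) due by January 29, 2028 + 19 days = February 17, 2028; done February 16, 2028 — timely.
(6) due by October 22, 2027 + 130 days = February 29, 2028; done February 25, 2028 — timely.
(7) the permitted window runs from February 25, 2028 + 22 = March 18, 2028 to February 25, 2028 + 63 = April 28, 2028; done March 19, 2028, which is between those dates.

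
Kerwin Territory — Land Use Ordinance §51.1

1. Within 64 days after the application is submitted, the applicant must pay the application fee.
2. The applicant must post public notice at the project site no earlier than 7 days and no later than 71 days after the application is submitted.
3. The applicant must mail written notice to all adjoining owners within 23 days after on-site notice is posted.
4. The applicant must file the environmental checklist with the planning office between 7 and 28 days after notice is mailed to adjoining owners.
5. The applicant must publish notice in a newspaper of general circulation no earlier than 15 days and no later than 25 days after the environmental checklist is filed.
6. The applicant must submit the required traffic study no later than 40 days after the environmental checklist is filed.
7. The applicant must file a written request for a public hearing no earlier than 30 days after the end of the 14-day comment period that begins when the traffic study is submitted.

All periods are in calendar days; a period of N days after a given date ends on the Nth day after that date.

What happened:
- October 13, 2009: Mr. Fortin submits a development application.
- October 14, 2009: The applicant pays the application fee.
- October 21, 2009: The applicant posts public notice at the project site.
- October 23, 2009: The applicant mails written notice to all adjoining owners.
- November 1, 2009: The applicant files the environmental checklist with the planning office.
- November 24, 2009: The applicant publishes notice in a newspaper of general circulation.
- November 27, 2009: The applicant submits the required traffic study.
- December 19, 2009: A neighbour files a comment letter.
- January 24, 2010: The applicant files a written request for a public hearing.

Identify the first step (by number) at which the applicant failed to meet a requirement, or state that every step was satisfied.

None — every step was satisfied

Step 1: 64 days after October 13, 2009 (when the application is submitted) is December 16, 2009; done October 14, 2009 — timely.
Step 2: the window is 7–71 days after October 13, 2009 (when the application is submitted), so October 20, 2009 through December 23, 2009; October 21, 2009 falls inside that range.
Step 3: 23 days after October 21, 2009 (when on-site notice is posted) is November 13, 2009; completed October 23, 2009, before the deadline.
Step 4: the window is 7–28 days after October 23, 2009 (when notice is mailed to adjoining owners), so October 30, 2009 through November 20, 2009; done November 1, 2009, which is between those dates.
Step 5: the window is 15–25 days after November 1, 2009 (when the environmental checklist is filed), so November 16, 2009 through November 26, 2009; done November 24, 2009, which is between those dates.
Step 6: 40 days after November 1, 2009 (when the environmental checklist is filed) is December 11, 2009; November 27, 2009 is within that limit.
Step 7: the earliest permitted date is 30 days after December 11, 2009 (end of the 14-day comment period, which began when the traffic study is submitted on November 27, 2009), i.e. January 10, 2010; January 24, 2010 is on or after that date.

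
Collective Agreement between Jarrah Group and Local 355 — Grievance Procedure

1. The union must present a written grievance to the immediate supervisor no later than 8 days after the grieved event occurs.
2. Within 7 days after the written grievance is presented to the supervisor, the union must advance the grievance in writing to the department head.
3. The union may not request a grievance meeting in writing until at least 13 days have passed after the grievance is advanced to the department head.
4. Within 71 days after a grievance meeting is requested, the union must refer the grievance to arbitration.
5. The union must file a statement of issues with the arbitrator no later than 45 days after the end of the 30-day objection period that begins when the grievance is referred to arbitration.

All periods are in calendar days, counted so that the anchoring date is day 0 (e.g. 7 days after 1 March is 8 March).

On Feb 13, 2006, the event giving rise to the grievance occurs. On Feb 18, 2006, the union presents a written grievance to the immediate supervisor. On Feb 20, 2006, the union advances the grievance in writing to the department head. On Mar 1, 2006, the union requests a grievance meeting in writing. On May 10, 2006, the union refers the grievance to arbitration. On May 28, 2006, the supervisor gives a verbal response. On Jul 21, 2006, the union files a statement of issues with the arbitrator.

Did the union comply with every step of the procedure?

(1) due by Feb 13, 2006 + 8 days = Feb 21, 2006; completed Feb 18, 2006, before the deadline.
(2) due by Feb 18, 2006 + 7 days = Feb 25, 2006; done Feb 20, 2006 — timely.
(3) permitted from Feb 20, 2006 + 13 days = Mar 5, 2006 onward; done Mar 1, 2006 — 4 days too early.
Later steps need not be reached.

No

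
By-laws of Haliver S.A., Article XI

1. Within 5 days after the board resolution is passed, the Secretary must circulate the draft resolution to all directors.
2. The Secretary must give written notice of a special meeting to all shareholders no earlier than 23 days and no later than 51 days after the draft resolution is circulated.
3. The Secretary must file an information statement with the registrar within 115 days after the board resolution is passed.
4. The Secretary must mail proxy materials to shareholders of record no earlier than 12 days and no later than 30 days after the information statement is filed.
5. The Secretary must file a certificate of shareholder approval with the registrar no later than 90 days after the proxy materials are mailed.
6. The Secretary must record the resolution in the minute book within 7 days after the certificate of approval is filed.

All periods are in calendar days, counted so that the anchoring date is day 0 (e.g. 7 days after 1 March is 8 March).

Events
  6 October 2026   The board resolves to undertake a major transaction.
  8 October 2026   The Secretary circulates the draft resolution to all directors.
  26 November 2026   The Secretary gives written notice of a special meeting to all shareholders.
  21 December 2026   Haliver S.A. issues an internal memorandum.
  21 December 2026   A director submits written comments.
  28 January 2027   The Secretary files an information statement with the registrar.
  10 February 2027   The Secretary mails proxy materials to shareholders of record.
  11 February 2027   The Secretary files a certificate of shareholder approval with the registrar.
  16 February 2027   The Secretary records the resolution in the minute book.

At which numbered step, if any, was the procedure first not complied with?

(1) due by 6 October 2026 + 5 days = 11 October 2026; done 8 October 2026 — timely.
(2) the permitted window runs from 8 October 2026 + 23 = 31 October 2026 to 8 October 2026 + 51 = 28 November 2026; done 26 November 2026, which is between those dates.
(3) due by 6 October 2026 + 115 days = 29 January 2027; completed 28 January 2027, before the deadline.
(4) the permitted window runs from 28 January 2027 + 12 = 9 February 2027 to 28 January 2027 + 30 = 27 February 2027; done 10 February 2027 — within the window.
(5) due by 10 February 2027 + 90 days = 11 May 2027; done 11 February 2027 — timely.
(6) due by 11 February 2027 + 7 days = 18 February 2027; completed 16 February 2027, before the deadline.

None — every step was satisfied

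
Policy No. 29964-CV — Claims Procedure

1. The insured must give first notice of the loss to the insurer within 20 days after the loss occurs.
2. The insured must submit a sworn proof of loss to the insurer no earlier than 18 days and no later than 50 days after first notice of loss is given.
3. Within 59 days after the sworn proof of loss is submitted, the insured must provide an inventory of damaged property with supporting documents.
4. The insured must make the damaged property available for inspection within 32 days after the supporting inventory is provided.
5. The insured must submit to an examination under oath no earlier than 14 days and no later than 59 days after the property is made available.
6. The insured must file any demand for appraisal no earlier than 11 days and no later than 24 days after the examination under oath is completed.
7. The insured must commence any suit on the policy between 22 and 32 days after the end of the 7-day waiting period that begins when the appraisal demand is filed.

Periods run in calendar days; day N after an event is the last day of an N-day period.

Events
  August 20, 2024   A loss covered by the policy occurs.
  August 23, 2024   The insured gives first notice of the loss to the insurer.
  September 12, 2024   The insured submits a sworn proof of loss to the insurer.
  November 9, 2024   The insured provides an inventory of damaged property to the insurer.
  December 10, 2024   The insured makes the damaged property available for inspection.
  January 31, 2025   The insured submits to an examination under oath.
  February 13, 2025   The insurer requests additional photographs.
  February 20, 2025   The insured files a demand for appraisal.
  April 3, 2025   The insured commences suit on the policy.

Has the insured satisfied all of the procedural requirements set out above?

No

Step 1: 20 days after August 20, 2024 (when the loss occurs) is September 9, 2024; done August 23, 2024 — timely.
Step 2: the window is 18–50 days after August 23, 2024 (when first notice of loss is given), so September 10, 2024 through October 12, 2024; done September 12, 2024, which is between those dates.
Step 3: 59 days after September 12, 2024 (when the sworn proof of loss is submitted) is November 10, 2024; done November 9, 2024 — timely.
Step 4: 32 days after November 9, 2024 (when the supporting inventory is provided) is December 11, 2024; done December 10, 2024 — timely.
Step 5: the window is 14–59 days after December 10, 2024 (when the property is made available), so December 24, 2024 through February 7, 2025; done January 31, 2025, which is between those dates.
Step 6: the window is 11–24 days after January 31, 2025 (when the examination under oath is completed), so February 11, 2025 through February 24, 2025; February 20, 2025 falls inside that range.
Step 7: the window is 22–32 days after February 27, 2025 (end of the 7-day waiting period, which began when the appraisal demand is filed on February 20, 2025), so March 21, 2025 through March 31, 2025; April 3, 2025 is 3 days past the end of the window.
That is the first point of non-compliance.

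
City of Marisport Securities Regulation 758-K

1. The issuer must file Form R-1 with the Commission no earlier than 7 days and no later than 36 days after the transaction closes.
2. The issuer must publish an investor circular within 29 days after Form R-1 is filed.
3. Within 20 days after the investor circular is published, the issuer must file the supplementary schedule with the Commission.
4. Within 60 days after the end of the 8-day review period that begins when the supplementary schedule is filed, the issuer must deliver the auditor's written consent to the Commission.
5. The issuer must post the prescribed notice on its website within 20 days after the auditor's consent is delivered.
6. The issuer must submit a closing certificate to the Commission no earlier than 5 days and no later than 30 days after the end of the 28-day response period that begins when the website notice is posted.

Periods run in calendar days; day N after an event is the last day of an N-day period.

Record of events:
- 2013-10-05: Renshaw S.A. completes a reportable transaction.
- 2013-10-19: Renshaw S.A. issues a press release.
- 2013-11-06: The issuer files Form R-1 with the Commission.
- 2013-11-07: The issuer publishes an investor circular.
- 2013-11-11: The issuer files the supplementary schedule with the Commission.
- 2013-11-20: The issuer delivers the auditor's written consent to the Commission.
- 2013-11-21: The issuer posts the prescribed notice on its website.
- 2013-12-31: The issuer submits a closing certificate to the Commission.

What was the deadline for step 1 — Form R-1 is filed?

Step 1 runs from 2013-10-05, when the transaction closes. The window is 7–36 days after 2013-10-05; it closes on 2013-11-10.

2013-11-10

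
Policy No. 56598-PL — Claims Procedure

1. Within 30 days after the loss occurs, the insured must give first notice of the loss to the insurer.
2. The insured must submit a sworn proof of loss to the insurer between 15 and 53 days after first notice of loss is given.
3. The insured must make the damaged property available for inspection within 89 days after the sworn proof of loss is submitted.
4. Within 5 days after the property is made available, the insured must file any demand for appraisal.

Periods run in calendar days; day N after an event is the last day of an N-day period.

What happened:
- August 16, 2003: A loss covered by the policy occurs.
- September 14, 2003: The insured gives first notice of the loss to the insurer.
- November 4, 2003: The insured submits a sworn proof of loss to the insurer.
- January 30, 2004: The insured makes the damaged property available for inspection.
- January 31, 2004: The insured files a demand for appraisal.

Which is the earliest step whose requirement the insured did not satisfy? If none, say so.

Step 1 — counting 30 days from August 16, 2003 (when the loss occurs) gives a deadline of September 15, 2003; done September 14, 2003 — timely.
Step 2 — 15 and 53 days from September 14, 2003 (when first notice of loss is given) are September 29, 2003 and November 6, 2003 respectively; November 4, 2003 falls inside that range.
Step 3 — counting 89 days from November 4, 2003 (when the sworn proof of loss is submitted) gives a deadline of February 1, 2004; completed January 30, 2004, before the deadline.
Step 4 — counting 5 days from January 30, 2004 (when the property is made available) gives a deadline of February 4, 2004; done January 31, 2004 — timely.

None — every step was satisfied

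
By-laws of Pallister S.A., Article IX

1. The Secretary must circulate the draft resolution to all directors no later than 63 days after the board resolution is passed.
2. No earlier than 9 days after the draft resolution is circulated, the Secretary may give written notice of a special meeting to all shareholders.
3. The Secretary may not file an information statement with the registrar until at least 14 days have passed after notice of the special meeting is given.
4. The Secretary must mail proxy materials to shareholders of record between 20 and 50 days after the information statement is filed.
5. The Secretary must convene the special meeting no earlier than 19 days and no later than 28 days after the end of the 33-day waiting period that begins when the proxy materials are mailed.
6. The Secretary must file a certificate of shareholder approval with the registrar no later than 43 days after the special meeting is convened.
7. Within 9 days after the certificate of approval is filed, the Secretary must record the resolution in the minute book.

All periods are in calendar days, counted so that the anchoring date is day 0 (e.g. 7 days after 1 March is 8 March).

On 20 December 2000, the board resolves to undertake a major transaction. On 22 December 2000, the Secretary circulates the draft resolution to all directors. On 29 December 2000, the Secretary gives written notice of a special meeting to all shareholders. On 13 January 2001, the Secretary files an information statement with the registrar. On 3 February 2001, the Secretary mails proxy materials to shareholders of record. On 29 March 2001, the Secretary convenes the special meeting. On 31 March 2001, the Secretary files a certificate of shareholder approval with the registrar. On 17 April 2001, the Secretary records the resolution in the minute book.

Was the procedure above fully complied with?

No

Step 1: 63 days after 20 December 2000 (when the board resolution is passed) is 21 February 2001; done 22 December 2000 — timely.
Step 2: the earliest permitted date is 9 days after 22 December 2000 (when the draft resolution is circulated), i.e. 31 December 2000; 29 December 2000 is 2 days before the earliest permitted date.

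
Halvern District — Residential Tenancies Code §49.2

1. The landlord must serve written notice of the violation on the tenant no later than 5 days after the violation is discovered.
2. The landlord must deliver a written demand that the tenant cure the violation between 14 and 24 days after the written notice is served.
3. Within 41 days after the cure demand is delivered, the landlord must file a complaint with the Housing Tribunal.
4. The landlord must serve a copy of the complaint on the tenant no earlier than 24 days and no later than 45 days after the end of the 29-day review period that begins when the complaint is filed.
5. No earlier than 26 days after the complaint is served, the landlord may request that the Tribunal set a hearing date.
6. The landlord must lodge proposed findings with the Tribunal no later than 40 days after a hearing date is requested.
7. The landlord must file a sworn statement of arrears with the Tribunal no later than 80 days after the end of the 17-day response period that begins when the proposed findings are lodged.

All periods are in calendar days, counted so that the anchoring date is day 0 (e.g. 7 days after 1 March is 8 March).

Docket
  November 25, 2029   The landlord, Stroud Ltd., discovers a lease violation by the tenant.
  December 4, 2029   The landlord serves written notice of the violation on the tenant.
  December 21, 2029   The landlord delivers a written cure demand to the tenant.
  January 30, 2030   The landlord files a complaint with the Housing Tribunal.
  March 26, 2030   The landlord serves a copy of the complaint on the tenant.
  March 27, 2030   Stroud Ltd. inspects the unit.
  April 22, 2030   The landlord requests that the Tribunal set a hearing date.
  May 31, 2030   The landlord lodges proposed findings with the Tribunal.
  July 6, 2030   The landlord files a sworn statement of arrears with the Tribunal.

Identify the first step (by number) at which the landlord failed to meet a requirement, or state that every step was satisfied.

(1) due by November 25, 2029 + 5 days = November 30, 2029; not done until December 4, 2029, 4 days after the deadline.

Step 1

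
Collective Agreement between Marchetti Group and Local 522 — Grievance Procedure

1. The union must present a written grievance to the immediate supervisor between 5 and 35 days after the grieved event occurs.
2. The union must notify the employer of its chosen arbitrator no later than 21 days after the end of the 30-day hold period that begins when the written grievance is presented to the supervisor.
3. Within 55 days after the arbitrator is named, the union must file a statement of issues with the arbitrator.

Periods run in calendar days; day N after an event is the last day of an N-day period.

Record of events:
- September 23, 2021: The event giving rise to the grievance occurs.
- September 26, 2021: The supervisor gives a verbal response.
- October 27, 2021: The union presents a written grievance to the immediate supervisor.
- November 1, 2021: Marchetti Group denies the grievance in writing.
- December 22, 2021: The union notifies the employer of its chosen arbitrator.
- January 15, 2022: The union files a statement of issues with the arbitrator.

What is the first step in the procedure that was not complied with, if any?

Step 2

Step 1: the window is 5–35 days after September 23, 2021 (when the grieved event occurs), so September 28, 2021 through October 28, 2021; October 27, 2021 falls inside that range.
Step 2: 21 days after November 26, 2021 (end of the 30-day hold period, which began when the written grievance is presented to the supervisor on October 27, 2021) is December 17, 2021; December 22, 2021 misses that deadline by 5 days.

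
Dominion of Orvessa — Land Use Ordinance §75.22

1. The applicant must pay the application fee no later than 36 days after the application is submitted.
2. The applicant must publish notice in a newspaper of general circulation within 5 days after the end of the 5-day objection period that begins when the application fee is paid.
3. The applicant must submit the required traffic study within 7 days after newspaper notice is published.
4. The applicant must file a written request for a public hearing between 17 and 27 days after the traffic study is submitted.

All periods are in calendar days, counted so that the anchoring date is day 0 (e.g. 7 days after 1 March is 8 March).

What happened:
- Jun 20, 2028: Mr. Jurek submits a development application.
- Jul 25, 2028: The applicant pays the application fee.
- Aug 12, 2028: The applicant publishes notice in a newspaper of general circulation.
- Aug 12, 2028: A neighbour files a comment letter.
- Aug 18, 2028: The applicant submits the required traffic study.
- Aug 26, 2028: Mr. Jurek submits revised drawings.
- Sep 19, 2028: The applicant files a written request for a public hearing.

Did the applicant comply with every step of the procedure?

No

Step 1: 36 days after Jun 20, 2028 (when the application is submitted) is Jul 26, 2028; done Jul 25, 2028 — timely.
Step 2: 5 days after Jul 30, 2028 (end of the 5-day objection period, which began when the application fee is paid on Jul 25, 2028) is Aug 4, 2028; Aug 12, 2028 misses that deadline by 8 days.
That is the first point of non-compliance.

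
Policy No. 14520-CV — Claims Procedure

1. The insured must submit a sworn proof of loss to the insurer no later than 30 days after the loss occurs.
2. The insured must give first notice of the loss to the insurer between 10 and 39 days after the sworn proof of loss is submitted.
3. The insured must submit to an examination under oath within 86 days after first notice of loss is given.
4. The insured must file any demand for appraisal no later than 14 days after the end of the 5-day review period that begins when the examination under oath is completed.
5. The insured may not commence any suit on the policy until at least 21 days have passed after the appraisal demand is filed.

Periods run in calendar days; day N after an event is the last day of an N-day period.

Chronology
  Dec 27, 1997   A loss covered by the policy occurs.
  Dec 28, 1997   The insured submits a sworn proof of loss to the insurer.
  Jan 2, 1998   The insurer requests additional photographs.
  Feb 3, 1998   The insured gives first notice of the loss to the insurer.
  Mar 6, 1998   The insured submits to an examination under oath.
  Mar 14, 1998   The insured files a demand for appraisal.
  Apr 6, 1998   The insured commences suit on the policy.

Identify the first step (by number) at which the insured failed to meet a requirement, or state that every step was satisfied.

Step 1 — counting 30 days from Dec 27, 1997 (when the loss occurs) gives a deadline of Jan 26, 1998; done Dec 28, 1997 — timely.
Step 2 — 10 and 39 days from Dec 28, 1997 (when the sworn proof of loss is submitted) are Jan 7, 1998 and Feb 5, 1998 respectively; done Feb 3, 1998 — within the window.
Step 3 — counting 86 days from Feb 3, 1998 (when first notice of loss is given) gives a deadline of Apr 30, 1998; Mar 6, 1998 is within that limit.
Step 4 — counting 14 days from Mar 11, 1998 (end of the 5-day review period, which began when the examination under oath is completed on Mar 6, 1998) gives a deadline of Mar 25, 1998; Mar 14, 1998 is within that limit.
Step 5 — must wait 21 days from Mar 14, 1998 (when the appraisal demand is filed), so not before Apr 4, 1998; done Apr 6, 1998, after the minimum wait.

None — every step was satisfied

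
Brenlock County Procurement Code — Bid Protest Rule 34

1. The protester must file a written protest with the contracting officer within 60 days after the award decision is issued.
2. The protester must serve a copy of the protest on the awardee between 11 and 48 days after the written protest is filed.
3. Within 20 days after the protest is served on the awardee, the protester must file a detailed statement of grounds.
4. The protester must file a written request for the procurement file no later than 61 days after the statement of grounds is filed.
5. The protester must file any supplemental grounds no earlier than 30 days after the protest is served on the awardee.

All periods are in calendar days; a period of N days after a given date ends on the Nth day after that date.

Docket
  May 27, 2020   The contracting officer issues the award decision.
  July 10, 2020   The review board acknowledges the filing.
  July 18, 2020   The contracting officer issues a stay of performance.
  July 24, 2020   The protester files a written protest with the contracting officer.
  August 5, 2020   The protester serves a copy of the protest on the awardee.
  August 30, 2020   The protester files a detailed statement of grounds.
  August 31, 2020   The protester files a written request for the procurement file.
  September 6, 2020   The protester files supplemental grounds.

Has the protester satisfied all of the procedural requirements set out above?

Step 1 — counting 60 days from May 27, 2020 (when the award decision is issued) gives a deadline of July 26, 2020; completed July 24, 2020, before the deadline.
Step 2 — 11 and 48 days from July 24, 2020 (when the written protest is filed) are August 4, 2020 and September 10, 2020 respectively; done August 5, 2020 — within the window.
Step 3 — counting 20 days from August 5, 2020 (when the protest is served on the awardee) gives a deadline of August 25, 2020; August 30, 2020 misses that deadline by 5 days.
The analysis stops there.

No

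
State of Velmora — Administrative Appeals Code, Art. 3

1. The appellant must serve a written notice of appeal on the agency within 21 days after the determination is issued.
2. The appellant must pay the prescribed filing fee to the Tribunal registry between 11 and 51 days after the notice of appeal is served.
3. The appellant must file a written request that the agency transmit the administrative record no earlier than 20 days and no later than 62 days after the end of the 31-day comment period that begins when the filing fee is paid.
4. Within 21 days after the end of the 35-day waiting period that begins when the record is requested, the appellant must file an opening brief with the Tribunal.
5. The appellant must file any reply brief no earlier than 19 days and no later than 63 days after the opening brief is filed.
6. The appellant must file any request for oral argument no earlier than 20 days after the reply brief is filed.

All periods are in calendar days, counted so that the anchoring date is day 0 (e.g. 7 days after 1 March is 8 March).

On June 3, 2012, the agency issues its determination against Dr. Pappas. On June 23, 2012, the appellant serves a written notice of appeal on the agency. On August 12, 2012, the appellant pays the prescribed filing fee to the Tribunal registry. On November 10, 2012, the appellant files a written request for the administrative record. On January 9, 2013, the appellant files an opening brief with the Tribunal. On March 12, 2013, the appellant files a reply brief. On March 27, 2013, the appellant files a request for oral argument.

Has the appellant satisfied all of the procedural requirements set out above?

Step 1: 21 days after June 3, 2012 (when the determination is issued) is June 24, 2012; June 23, 2012 is within that limit.
Step 2: the window is 11–51 days after June 23, 2012 (when the notice of appeal is served), so July 4, 2012 through August 13, 2012; done August 12, 2012, which is between those dates.
Step 3: the window is 20–62 days after September 12, 2012 (end of the 31-day comment period, which began when the filing fee is paid on August 12, 2012), so October 2, 2012 through November 13, 2012; November 10, 2012 falls inside that range.
Step 4: 21 days after December 15, 2012 (end of the 35-day waiting period, which began when the record is requested on November 10, 2012) is January 5, 2013; not done until January 9, 2013, 4 days after the deadline.
That is the first point of non-compliance.

No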